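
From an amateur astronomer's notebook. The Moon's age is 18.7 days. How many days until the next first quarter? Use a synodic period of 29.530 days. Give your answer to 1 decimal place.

First quarter occurs at elongation 90°, i.e. at age 29.530 × 90/360 = 7.383 d.
This lunation's first quarter (7.383 d) has passed, so add one period: 36.913 − 18.7 = 18.213 days.

18.2 days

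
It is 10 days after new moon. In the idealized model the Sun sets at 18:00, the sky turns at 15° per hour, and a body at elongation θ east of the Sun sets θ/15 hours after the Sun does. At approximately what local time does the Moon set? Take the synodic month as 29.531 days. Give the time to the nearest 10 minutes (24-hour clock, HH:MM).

02:10

The Moon has covered 10/29.531 of its cycle, so θ ≈ 360° × 10/29.531 = 121.9°.
Delay after the Sun = 121.9° / (15°/h) ≈ 8.13 h.
18:00 + 8.127 h ≈ 02:08 → 02:10 to the nearest ten minutes.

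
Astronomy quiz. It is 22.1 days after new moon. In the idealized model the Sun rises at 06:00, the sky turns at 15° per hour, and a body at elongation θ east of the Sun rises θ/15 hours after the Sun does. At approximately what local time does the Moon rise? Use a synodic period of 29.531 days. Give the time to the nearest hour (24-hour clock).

00:00

The Moon has covered 22.1/29.531 of its cycle, so θ ≈ 360° × 22.1/29.531 = 269.4°.
The Moon trails the Sun by θ/15 = 269.4/15 ≈ 17.96 hours.
06:00 + 17.96 h ≈ 23:58 → 00:00 to the nearest hour.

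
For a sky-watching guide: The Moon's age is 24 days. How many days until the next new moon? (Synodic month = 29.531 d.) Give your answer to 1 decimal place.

5.5 days

One full lunation from the last new moon is 29.531 d; remaining = 29.531 − 24 = 5.531 d.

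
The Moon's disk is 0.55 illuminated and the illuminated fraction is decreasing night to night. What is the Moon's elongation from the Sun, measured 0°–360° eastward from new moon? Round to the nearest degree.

cos θ = 1 − 2f = -0.100, giving a principal value of 95.7°.
A waning Moon lies in 180°–360°, so θ = 360° − 95.7° = 264.3°.

264°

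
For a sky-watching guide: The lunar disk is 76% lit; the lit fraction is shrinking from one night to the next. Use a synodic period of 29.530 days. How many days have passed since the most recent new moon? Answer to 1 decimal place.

Invert f = (1 − cos θ)/2 to get cos θ = 1 − 2(0.76) = -0.520, hence θ₀ = arccos -0.520 = 121.3°.
Waning ⇒ past full, so θ = 360° − 121.3° = 238.7°.
At 360°/29.530 d per day, 238.7° corresponds to 19.58 days.

19.6 days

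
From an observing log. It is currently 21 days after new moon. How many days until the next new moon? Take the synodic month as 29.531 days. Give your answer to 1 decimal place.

8.5 days

The next new moon completes the synodic month: 29.531 − 21 = 8.531 days.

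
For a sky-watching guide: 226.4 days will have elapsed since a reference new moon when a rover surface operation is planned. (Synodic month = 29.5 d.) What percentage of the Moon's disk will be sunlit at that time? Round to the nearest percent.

226.4 d spans 7 complete synodic months (7 × 29.5 = 206.50 d) plus 19.90 d.
The Moon has covered 19.90/29.5 of its cycle, so θ ≈ 360° × 19.90/29.5 = 242.8°.
With cos θ = (-0.456), the lit fraction is (1 − (-0.456))/2 ≈ 0.728, so 73%.

73%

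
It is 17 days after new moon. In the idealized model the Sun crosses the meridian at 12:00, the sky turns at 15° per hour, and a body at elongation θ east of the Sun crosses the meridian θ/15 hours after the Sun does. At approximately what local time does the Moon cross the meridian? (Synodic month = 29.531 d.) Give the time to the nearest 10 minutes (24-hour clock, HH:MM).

01:50

The Moon has covered 17/29.531 of its cycle, so θ ≈ 360° × 17/29.531 = 207.2°.
Delay after the Sun = 207.2° / (15°/h) ≈ 13.82 h.
12:00 + 13.816 h ≈ 01:49 → 01:50 to the nearest ten minutes.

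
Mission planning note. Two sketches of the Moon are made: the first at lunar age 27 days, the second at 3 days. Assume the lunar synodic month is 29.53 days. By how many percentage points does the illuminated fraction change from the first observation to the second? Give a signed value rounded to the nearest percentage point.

θ₁ = 360° × 27/29.53 = 329.2°, f₁ = (1 − cos θ₁)/2 = 0.071.
θ₂ = 360° × 3/29.53 = 36.6°, f₂ = (1 − cos θ₂)/2 = 0.098.
Change = f₂ − f₁ = +0.028 → +3 percentage points.

+3 pp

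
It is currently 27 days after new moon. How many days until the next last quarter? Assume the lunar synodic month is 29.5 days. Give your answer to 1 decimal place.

Last quarter occurs at elongation 270°, i.e. at age 29.5 × 270/360 = 22.125 d.
Already past this cycle's last quarter; the next is at 22.125 + 29.5 = 51.625 d, so 51.625 − 27 = 24.625 days.

24.6 days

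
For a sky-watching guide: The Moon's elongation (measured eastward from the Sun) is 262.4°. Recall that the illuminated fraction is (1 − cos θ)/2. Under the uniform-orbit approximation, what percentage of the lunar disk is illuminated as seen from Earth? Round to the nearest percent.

57%

Half-versine of 262.4°: (1 − (-0.132))/2 = 0.566, i.e. 57%.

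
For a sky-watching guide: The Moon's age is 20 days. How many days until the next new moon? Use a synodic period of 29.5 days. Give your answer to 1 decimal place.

9.5 days

The next new moon completes the synodic month: 29.5 − 20 = 9.500 days.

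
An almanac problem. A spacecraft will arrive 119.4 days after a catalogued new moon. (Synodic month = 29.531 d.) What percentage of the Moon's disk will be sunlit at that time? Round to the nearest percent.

2%

Reduce mod P: 119.4 − 4×29.531 = 1.28 d into the current lunation.
The Moon has covered 1.28/29.531 of its cycle, so θ ≈ 360° × 1.28/29.531 = 15.6°.
Illuminated fraction = (1 − cos 15.6°)/2 = (1 − 0.963)/2 ≈ 0.018, so 2%.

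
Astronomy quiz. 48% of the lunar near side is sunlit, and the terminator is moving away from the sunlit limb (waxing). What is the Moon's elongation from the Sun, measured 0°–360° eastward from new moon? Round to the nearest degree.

88°

Invert f = (1 − cos θ)/2 to get cos θ = 1 − 2(0.48) = 0.040, hence θ₀ = arccos 0.040 = 87.7°.
Waxing ⇒ before full, so θ = 87.7°.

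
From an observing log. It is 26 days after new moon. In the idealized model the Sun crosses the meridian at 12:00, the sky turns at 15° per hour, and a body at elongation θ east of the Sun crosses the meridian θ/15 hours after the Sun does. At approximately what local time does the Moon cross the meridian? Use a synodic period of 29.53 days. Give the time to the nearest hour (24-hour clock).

Elongation θ = 360° × 26/29.53 ≈ 317.0°.
The Moon trails the Sun by θ/15 = 317.0/15 ≈ 21.13 hours.
12:00 + 21.13 h ≈ 09:08 → 09:00 to the nearest hour.

09:00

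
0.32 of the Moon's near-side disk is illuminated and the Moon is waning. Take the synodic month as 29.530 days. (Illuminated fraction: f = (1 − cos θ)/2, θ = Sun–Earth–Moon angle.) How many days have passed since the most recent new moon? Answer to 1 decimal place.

23.9 days

cos θ = 1 − 2f = 0.360, giving a principal value of 68.9°.
A waning Moon lies in 180°–360°, so θ = 360° − 68.9° = 291.1°.
Age = 29.530 × 291.1°/360° ≈ 23.88 days.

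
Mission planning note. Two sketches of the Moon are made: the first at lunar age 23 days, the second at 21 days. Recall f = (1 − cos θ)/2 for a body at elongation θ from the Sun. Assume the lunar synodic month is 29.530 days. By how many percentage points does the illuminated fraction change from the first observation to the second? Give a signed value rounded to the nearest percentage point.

+21 pp

First observation: θ = 360°·23/29.530 = 280.4°, so f = 0.410.
Second observation: θ = 256.0°, f = 0.621.
Δf = 0.621 − 0.410 = +0.211, i.e. +21 pp.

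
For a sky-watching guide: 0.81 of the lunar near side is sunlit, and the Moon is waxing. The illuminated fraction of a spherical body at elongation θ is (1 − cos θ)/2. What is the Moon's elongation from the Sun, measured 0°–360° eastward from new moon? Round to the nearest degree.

128°

cos θ = 1 − 2f = -0.620, giving a principal value of 128.3°.
Waxing ⇒ before full, so θ = 128.3°.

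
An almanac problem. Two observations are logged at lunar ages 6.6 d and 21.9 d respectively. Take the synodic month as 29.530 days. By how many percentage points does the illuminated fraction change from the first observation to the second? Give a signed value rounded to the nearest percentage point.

θ₁ = 360° × 6.6/29.530 = 80.5°, f₁ = (1 − cos θ₁)/2 = 0.417.
θ₂ = 360° × 21.9/29.530 = 267.0°, f₂ = (1 − cos θ₂)/2 = 0.526.
Change = f₂ − f₁ = +0.109 → +11 percentage points.

+11 percentage points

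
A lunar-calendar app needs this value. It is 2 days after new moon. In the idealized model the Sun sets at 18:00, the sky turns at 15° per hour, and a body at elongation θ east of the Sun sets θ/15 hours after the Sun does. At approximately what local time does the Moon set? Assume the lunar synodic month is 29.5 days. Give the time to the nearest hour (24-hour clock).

Elongation θ = 360° × 2/29.5 ≈ 24.4°.
The Moon trails the Sun by θ/15 = 24.4/15 ≈ 1.63 hours.
18:00 + 1.63 h ≈ 19:38 → 20:00 to the nearest hour.

20:00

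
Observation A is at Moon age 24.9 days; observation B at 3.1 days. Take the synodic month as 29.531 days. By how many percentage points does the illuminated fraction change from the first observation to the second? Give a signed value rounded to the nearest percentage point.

First observation: θ = 360°·24.9/29.531 = 303.5°, so f = 0.224.
Second observation: θ = 37.8°, f = 0.105.
Δf = 0.105 − 0.224 = -0.119, i.e. -12 pp.

-12 pp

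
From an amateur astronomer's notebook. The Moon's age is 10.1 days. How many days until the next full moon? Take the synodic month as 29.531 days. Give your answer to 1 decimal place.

Full moon is 0.5 of the way through the cycle: age 0.5 × 29.531 = 14.765 d.
That is 14.765 − 10.1 = 4.665 days ahead.

4.7 days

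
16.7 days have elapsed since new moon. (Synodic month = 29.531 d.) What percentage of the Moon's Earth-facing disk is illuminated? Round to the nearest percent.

96%

The Moon has covered 16.7/29.531 of its cycle, so θ ≈ 360° × 16.7/29.531 = 203.6°.
With cos θ = (-0.916), the lit fraction is (1 − (-0.916))/2 ≈ 0.958, so 96%.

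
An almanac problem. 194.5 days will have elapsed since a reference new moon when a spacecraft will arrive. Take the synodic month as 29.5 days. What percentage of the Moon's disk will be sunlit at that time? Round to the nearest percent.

92%

Reduce mod P: 194.5 − 6×29.5 = 17.50 d into the current lunation.
Elongation θ = 360° × 17.50/29.5 ≈ 213.6°.
Illuminated fraction = (1 − cos 213.6°)/2 = (1 − (-0.833))/2 ≈ 0.917, so 92%.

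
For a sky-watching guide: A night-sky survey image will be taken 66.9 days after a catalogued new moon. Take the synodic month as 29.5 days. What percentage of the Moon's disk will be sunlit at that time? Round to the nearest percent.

56%

Reduce mod P: 66.9 − 2×29.5 = 7.90 d into the current lunation.
Elongation θ = 360° × 7.90/29.5 ≈ 96.4°.
cos 96.4° = (-0.112), so f = (1 − (-0.112))/2 = 0.556, so 56%.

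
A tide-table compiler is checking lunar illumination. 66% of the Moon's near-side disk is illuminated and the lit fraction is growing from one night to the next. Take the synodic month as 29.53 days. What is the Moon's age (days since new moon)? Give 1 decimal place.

cos θ = 1 − 2f = -0.320, giving a principal value of 108.7°.
Waxing ⇒ before full, so θ = 108.7°.
Age = 29.53 × 108.7°/360° ≈ 8.91 days.

8.9 days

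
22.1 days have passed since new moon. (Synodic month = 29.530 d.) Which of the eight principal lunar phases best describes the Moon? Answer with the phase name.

θ ≈ 360° × 22.1/29.530 = 269°, which falls in the last quarter sector.

last quarter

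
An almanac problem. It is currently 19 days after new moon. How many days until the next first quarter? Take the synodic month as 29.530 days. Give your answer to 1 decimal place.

First quarter is 0.25 of the way through the cycle: age 0.25 × 29.530 = 7.383 d.
Already past this cycle's first quarter; the next is at 7.383 + 29.530 = 36.913 d, so 36.913 − 19 = 17.913 days.

17.9 days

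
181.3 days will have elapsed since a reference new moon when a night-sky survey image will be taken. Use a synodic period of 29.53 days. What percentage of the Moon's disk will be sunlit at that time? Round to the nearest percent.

Reduce mod P: 181.3 − 6×29.53 = 4.12 d into the current lunation.
Phase angle: θ = 360°·(4.12 d)/(29.53 d) = 50.2°.
With cos θ = 0.640, the lit fraction is (1 − 0.640)/2 ≈ 0.180, so 18%.

18%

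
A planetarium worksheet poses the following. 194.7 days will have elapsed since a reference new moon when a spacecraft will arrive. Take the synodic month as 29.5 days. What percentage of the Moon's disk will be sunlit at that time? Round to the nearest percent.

Reduce mod P: 194.7 − 6×29.5 = 17.70 d into the current lunation.
Elongation θ = 360° × 17.70/29.5 ≈ 216.0°.
Illuminated fraction = (1 − cos 216.0°)/2 = (1 − (-0.809))/2 ≈ 0.905, so 90%.

90%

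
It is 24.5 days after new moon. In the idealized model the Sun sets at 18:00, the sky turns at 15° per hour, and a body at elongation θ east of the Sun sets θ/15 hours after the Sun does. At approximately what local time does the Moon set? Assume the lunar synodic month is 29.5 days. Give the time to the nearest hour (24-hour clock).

The Moon has covered 24.5/29.5 of its cycle, so θ ≈ 360° × 24.5/29.5 = 299.0°.
At 15° of sky rotation per hour, 299.0° corresponds to a 19.93 h lag.
18:00 + 19.93 h ≈ 13:56 → 14:00 to the nearest hour.

14:00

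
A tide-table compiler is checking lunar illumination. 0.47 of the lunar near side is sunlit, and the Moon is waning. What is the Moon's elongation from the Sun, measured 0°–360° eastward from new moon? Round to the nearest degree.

From f = (1 − cos θ)/2: cos θ = 1 − 2×0.47 = 0.060; arccos → 86.6°.
Since the Moon is past full (waning), take the reflex angle: θ = 360° − 86.6° = 273.4°.

273°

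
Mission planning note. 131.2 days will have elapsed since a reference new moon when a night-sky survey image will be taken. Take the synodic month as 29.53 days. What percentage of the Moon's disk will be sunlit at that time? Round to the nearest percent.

131.2/29.53 = 4.443 lunations, so 4 complete cycles and 13.08 d into the next.
Elongation θ = 360° × 13.08/29.53 ≈ 159.5°.
cos 159.5° = (-0.936), so f = (1 − (-0.936))/2 = 0.968, so 97%.

97%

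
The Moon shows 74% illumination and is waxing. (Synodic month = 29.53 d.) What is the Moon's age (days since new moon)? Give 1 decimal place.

Invert f = (1 − cos θ)/2 to get cos θ = 1 − 2(0.74) = -0.480, hence θ₀ = arccos -0.480 = 118.7°.
The Moon is waxing (0°–180°), so θ = 118.7° directly.
At 360°/29.53 d per day, 118.7° corresponds to 9.74 days.

9.7 days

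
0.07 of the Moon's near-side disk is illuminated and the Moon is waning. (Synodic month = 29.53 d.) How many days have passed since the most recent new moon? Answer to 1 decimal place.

From f = (1 − cos θ)/2: cos θ = 1 − 2×0.07 = 0.860; arccos → 30.7°.
Waning ⇒ past full, so θ = 360° − 30.7° = 329.3°.
At 360°/29.53 d per day, 329.3° corresponds to 27.01 days.

27.0 days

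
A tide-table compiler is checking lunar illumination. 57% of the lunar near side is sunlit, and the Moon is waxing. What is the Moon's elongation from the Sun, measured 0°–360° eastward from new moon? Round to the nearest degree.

98°

Invert f = (1 − cos θ)/2 to get cos θ = 1 − 2(0.57) = -0.140, hence θ₀ = arccos -0.140 = 98.0°.
The Moon is waxing (0°–180°), so θ = 98.0° directly.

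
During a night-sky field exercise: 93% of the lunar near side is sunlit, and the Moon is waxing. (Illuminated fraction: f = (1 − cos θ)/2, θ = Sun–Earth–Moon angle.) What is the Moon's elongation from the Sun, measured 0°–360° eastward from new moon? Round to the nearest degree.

From f = (1 − cos θ)/2: cos θ = 1 − 2×0.93 = -0.860; arccos → 149.3°.
The Moon is waxing (0°–180°), so θ = 149.3° directly.

149°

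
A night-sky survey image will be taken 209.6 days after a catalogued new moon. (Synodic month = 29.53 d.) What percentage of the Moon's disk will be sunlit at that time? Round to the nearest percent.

9%

Reduce mod P: 209.6 − 7×29.53 = 2.89 d into the current lunation.
Phase angle: θ = 360°·(2.89 d)/(29.53 d) = 35.2°.
Illuminated fraction = (1 − cos 35.2°)/2 = (1 − 0.817)/2 ≈ 0.092, so 9%.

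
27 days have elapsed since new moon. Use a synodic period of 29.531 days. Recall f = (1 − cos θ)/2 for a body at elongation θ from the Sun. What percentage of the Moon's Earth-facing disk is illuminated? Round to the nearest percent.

7%

Elongation θ = 360° × 27/29.531 ≈ 329.1°.
With cos θ = 0.858, the lit fraction is (1 − 0.858)/2 ≈ 0.071, so 7%.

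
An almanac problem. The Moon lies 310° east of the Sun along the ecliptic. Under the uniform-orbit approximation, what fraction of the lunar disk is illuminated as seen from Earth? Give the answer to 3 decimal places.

Half-versine of 310°: (1 − 0.643)/2 = 0.179.

0.179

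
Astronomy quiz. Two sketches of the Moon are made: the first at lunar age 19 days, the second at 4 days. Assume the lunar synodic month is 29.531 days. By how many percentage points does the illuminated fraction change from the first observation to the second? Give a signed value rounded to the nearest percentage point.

-64 pp

First observation: θ = 360°·19/29.531 = 231.6°, so f = 0.810.
Second observation: θ = 48.8°, f = 0.170.
Δf = 0.170 − 0.810 = -0.640, i.e. -64 pp.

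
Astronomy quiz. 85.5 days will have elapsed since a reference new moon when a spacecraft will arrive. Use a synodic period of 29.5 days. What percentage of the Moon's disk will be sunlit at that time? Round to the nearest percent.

85.5/29.5 = 2.898 lunations, so 2 complete cycles and 26.50 d into the next.
Elongation θ = 360° × 26.50/29.5 ≈ 323.4°.
With cos θ = 0.803, the lit fraction is (1 − 0.803)/2 ≈ 0.099, so 10%.

10%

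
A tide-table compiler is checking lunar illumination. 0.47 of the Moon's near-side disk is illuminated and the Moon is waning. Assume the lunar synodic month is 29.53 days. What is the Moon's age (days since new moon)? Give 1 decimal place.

From f = (1 − cos θ)/2: cos θ = 1 − 2×0.47 = 0.060; arccos → 86.6°.
Waning ⇒ past full, so θ = 360° − 86.6° = 273.4°.
At 360°/29.53 d per day, 273.4° corresponds to 22.43 days.

22.4 days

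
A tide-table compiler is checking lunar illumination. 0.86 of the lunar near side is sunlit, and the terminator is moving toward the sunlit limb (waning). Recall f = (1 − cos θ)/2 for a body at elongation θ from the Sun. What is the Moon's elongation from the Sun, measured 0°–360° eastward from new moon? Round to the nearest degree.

From f = (1 − cos θ)/2: cos θ = 1 − 2×0.86 = -0.720; arccos → 136.1°.
A waning Moon lies in 180°–360°, so θ = 360° − 136.1° = 223.9°.

224°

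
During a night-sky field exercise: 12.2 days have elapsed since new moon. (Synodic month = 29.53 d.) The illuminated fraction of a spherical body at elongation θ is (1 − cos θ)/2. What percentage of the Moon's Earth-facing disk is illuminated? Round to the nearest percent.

93%

The Moon has covered 12.2/29.53 of its cycle, so θ ≈ 360° × 12.2/29.53 = 148.7°.
cos 148.7° = (-0.855), so f = (1 − (-0.855))/2 = 0.927, so 93%.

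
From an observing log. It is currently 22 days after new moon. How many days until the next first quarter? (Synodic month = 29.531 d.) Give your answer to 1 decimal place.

First quarter is 0.25 of the way through the cycle: age 0.25 × 29.531 = 7.383 d.
This lunation's first quarter (7.383 d) has passed, so add one period: 36.914 − 22 = 14.914 days.

14.9 days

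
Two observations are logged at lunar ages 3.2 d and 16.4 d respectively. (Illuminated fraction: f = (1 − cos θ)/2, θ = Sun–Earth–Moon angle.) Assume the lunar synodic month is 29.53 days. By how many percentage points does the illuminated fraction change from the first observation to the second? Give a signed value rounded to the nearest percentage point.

First observation: θ = 360°·3.2/29.53 = 39.0°, so f = 0.111.
Second observation: θ = 199.9°, f = 0.970.
Δf = 0.970 − 0.111 = +0.859, i.e. +86 pp.

+86 percentage points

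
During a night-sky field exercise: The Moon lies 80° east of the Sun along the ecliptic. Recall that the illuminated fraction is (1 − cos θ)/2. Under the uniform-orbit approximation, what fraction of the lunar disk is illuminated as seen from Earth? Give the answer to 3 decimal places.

cos 80° = 0.174, so f = (1 − 0.174)/2 = 0.413.

0.413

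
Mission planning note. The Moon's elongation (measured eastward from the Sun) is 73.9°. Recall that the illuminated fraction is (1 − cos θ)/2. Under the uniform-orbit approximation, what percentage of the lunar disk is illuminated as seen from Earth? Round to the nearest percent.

cos 73.9° = 0.277, so f = (1 − 0.277)/2 = 0.361, i.e. 36%.

36%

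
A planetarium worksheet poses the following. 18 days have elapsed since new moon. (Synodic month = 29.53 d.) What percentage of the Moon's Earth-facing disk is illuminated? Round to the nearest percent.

89%

The Moon has covered 18/29.53 of its cycle, so θ ≈ 360° × 18/29.53 = 219.4°.
Illuminated fraction = (1 − cos 219.4°)/2 = (1 − (-0.772))/2 ≈ 0.886, so 89%.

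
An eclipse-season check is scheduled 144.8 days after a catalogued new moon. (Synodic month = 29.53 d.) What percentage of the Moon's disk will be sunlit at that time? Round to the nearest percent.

Reduce mod P: 144.8 − 4×29.53 = 26.68 d into the current lunation.
Elongation θ = 360° × 26.68/29.53 ≈ 325.3°.
Illuminated fraction = (1 − cos 325.3°)/2 = (1 − 0.822)/2 ≈ 0.089, so 9%.

9%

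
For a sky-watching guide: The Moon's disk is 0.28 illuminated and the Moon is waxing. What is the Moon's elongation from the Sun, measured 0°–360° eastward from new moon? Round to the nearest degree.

64°

From f = (1 − cos θ)/2: cos θ = 1 − 2×0.28 = 0.440; arccos → 63.9°.
Waxing ⇒ before full, so θ = 63.9°.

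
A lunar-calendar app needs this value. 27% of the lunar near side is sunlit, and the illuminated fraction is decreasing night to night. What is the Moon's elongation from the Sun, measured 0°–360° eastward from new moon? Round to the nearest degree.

297°

Invert f = (1 − cos θ)/2 to get cos θ = 1 − 2(0.27) = 0.460, hence θ₀ = arccos 0.460 = 62.6°.
Waning ⇒ past full, so θ = 360° − 62.6° = 297.4°.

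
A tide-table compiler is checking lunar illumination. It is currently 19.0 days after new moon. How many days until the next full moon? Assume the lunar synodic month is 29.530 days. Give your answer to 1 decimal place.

25.3 days

Full moon is 0.5 of the way through the cycle: age 0.5 × 29.530 = 14.765 d.
This lunation's full moon (14.765 d) has passed, so add one period: 44.295 − 19.0 = 25.295 days.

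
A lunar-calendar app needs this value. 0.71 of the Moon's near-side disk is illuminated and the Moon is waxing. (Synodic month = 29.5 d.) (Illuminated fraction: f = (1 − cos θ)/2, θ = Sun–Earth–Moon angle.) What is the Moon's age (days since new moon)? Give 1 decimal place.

Invert f = (1 − cos θ)/2 to get cos θ = 1 − 2(0.71) = -0.420, hence θ₀ = arccos -0.420 = 114.8°.
Waxing ⇒ before full, so θ = 114.8°.
Age = 29.5 × 114.8°/360° ≈ 9.41 days.

9.4 days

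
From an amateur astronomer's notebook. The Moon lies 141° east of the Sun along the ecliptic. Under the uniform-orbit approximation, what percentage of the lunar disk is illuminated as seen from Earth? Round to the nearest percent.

89%

f = (1 − cos 141°)/2 = (1 − (-0.777))/2 ≈ 0.889, i.e. 89%.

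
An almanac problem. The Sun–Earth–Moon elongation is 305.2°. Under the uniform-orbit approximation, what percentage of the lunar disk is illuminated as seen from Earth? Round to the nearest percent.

21%

Half-versine of 305.2°: (1 − 0.576)/2 = 0.212, i.e. 21%.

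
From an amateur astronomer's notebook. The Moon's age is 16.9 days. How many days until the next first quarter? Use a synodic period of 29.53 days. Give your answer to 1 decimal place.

First quarter is 0.25 of the way through the cycle: age 0.25 × 29.53 = 7.383 d.
Already past this cycle's first quarter; the next is at 7.383 + 29.53 = 36.913 d, so 36.913 − 16.9 = 20.013 days.

20.0 days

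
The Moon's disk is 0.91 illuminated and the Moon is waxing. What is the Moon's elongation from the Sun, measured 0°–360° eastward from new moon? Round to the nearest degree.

cos θ = 1 − 2f = -0.820, giving a principal value of 145.1°.
Before full moon the principal value applies: θ = 145.1°.

145°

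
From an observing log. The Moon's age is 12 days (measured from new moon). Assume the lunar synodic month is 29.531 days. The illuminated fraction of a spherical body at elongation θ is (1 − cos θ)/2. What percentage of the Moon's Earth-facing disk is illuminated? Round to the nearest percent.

92%

Elongation θ = 360° × 12/29.531 ≈ 146.3°.
cos 146.3° = (-0.832), so f = (1 − (-0.832))/2 = 0.916, so 92%.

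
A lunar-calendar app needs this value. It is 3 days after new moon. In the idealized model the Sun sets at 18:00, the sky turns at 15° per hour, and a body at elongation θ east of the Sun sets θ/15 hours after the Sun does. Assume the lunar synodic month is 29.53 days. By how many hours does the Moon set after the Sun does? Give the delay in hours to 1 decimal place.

2.4 h

Elongation θ = 360° × 3/29.53 ≈ 36.6°.
The Moon trails the Sun by θ/15 = 36.6/15 ≈ 2.44 hours.
So the Moon sets 2.44 h after the Sun.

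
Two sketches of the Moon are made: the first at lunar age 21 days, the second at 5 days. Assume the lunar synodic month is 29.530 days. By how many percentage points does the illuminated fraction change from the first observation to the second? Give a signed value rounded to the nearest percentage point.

First observation: θ = 360°·21/29.530 = 256.0°, so f = 0.621.
Second observation: θ = 61.0°, f = 0.257.
Δf = 0.257 − 0.621 = -0.364, i.e. -36 pp.

-36 percentage points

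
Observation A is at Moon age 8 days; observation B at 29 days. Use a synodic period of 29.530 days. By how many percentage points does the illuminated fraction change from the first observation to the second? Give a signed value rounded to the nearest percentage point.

First observation: θ = 360°·8/29.530 = 97.5°, so f = 0.566.
Second observation: θ = 353.5°, f = 0.003.
Δf = 0.003 − 0.566 = -0.562, i.e. -56 pp.

-56 pp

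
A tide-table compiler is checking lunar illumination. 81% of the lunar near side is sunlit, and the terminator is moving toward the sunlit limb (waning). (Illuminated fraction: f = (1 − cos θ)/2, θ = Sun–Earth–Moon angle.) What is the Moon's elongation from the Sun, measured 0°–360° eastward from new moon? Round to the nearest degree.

232°

Invert f = (1 − cos θ)/2 to get cos θ = 1 − 2(0.81) = -0.620, hence θ₀ = arccos -0.620 = 128.3°.
Since the Moon is past full (waning), take the reflex angle: θ = 360° − 128.3° = 231.7°.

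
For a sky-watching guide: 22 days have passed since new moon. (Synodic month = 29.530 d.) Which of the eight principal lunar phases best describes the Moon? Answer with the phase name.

At 22/29.530 of the cycle, θ ≈ 268° — the last quarter range.

last quarter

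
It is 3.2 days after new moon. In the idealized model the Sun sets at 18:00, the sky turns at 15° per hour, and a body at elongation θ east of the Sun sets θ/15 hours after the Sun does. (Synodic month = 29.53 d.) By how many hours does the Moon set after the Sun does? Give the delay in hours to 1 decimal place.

2.6 h

Elongation θ = 360° × 3.2/29.53 ≈ 39.0°.
Delay after the Sun = 39.0° / (15°/h) ≈ 2.60 h.
So the Moon sets 2.60 h after the Sun.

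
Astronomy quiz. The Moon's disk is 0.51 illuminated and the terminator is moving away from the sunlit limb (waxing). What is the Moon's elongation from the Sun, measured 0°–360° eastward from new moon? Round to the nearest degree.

From f = (1 − cos θ)/2: cos θ = 1 − 2×0.51 = -0.020; arccos → 91.1°.
The Moon is waxing (0°–180°), so θ = 91.1° directly.

91°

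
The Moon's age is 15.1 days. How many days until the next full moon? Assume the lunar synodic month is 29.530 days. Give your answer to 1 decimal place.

Full moon occurs at elongation 180°, i.e. at age 29.530 × 180/360 = 14.765 d.
Already past this cycle's full moon; the next is at 14.765 + 29.530 = 44.295 d, so 44.295 − 15.1 = 29.195 days.

29.2 days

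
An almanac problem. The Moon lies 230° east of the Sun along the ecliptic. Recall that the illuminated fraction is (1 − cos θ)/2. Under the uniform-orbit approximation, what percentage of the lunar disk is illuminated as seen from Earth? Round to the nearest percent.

cos 230° = (-0.643), so f = (1 − (-0.643))/2 = 0.821, i.e. 82%.

82%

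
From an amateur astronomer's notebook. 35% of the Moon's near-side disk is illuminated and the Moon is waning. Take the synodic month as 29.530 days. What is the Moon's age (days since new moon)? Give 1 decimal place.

23.6 days

From f = (1 − cos θ)/2: cos θ = 1 − 2×0.35 = 0.300; arccos → 72.5°.
Waning ⇒ past full, so θ = 360° − 72.5° = 287.5°.
Age = 29.530 × 287.5°/360° ≈ 23.58 days.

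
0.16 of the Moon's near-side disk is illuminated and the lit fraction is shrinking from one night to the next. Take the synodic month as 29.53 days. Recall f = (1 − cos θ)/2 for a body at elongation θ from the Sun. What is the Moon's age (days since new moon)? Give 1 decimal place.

cos θ = 1 − 2f = 0.680, giving a principal value of 47.2°.
A waning Moon lies in 180°–360°, so θ = 360° − 47.2° = 312.8°.
That fraction of the synodic month is 312.8/360 × 29.53 d ≈ 25.66 d.

25.7 days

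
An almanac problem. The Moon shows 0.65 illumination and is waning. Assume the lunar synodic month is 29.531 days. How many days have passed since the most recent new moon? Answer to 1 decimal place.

20.7 days

From f = (1 − cos θ)/2: cos θ = 1 − 2×0.65 = -0.300; arccos → 107.5°.
Waning ⇒ past full, so θ = 360° − 107.5° = 252.5°.
At 360°/29.531 d per day, 252.5° corresponds to 20.72 days.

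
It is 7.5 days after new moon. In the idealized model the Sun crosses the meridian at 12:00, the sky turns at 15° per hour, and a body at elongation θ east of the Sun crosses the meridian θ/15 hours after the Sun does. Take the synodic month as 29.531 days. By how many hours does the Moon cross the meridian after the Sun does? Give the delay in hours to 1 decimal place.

6.1 h

The Moon has covered 7.5/29.531 of its cycle, so θ ≈ 360° × 7.5/29.531 = 91.4°.
At 15° of sky rotation per hour, 91.4° corresponds to a 6.10 h lag.
So the Moon crosses the meridian 6.10 h after the Sun.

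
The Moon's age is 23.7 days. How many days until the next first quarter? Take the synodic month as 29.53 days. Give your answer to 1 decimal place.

13.2 days

First quarter is 0.25 of the way through the cycle: age 0.25 × 29.53 = 7.383 d.
Already past this cycle's first quarter; the next is at 7.383 + 29.53 = 36.913 d, so 36.913 − 23.7 = 13.213 days.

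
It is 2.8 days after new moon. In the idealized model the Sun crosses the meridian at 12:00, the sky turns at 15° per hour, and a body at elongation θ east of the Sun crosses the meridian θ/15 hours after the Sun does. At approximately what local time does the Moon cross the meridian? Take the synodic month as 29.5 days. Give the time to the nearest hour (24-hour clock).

14:00

Phase angle: θ = 360°·(2.8 d)/(29.5 d) = 34.2°.
The Moon trails the Sun by θ/15 = 34.2/15 ≈ 2.28 hours.
12:00 + 2.28 h ≈ 14:17 → 14:00 to the nearest hour.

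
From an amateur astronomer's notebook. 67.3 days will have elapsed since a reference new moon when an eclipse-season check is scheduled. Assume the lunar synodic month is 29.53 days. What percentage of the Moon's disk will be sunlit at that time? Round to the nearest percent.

59%

Reduce mod P: 67.3 − 2×29.53 = 8.24 d into the current lunation.
The Moon has covered 8.24/29.53 of its cycle, so θ ≈ 360° × 8.24/29.53 = 100.5°.
Illuminated fraction = (1 − cos 100.5°)/2 = (1 − (-0.181))/2 ≈ 0.591, so 59%.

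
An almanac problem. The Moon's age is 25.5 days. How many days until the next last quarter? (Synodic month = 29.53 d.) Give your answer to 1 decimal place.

26.2 days

Last quarter is 0.75 of the way through the cycle: age 0.75 × 29.53 = 22.148 d.
This lunation's last quarter (22.148 d) has passed, so add one period: 51.678 − 25.5 = 26.178 days.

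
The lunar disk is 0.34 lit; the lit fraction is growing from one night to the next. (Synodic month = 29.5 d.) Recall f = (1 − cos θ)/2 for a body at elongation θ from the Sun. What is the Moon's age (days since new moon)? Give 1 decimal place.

5.8 days

cos θ = 1 − 2f = 0.320, giving a principal value of 71.3°.
Waxing ⇒ before full, so θ = 71.3°.
At 360°/29.5 d per day, 71.3° corresponds to 5.85 days.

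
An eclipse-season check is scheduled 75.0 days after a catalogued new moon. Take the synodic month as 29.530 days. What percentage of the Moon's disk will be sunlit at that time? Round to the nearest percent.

98%

75.0/29.530 = 2.540 lunations, so 2 complete cycles and 15.94 d into the next.
Elongation θ = 360° × 15.94/29.530 ≈ 194.3°.
With cos θ = (-0.969), the lit fraction is (1 − (-0.969))/2 ≈ 0.984, so 98%.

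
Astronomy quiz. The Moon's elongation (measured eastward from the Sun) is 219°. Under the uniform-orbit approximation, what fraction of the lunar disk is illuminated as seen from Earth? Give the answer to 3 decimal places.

Half-versine of 219°: (1 − (-0.777))/2 = 0.889.

0.889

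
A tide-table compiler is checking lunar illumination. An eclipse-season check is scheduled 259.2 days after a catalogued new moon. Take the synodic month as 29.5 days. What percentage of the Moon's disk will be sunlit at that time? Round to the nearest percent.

259.2/29.5 = 8.786 lunations, so 8 complete cycles and 23.20 d into the next.
The Moon has covered 23.20/29.5 of its cycle, so θ ≈ 360° × 23.20/29.5 = 283.1°.
With cos θ = 0.227, the lit fraction is (1 − 0.227)/2 ≈ 0.387, so 39%.

39%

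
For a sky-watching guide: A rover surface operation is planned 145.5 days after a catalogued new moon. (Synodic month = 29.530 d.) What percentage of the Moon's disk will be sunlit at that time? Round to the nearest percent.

145.5/29.530 = 4.927 lunations, so 4 complete cycles and 27.38 d into the next.
Elongation θ = 360° × 27.38/29.530 ≈ 333.8°.
Illuminated fraction = (1 − cos 333.8°)/2 = (1 − 0.897)/2 ≈ 0.051, so 5%.

5%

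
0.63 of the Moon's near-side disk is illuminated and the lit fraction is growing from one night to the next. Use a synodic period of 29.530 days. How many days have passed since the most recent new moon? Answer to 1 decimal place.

From f = (1 − cos θ)/2: cos θ = 1 − 2×0.63 = -0.260; arccos → 105.1°.
Before full moon the principal value applies: θ = 105.1°.
At 360°/29.530 d per day, 105.1° corresponds to 8.62 days.

8.6 days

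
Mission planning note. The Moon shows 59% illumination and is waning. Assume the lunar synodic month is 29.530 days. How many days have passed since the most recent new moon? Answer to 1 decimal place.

21.3 days

Invert f = (1 − cos θ)/2 to get cos θ = 1 − 2(0.59) = -0.180, hence θ₀ = arccos -0.180 = 100.4°.
A waning Moon lies in 180°–360°, so θ = 360° − 100.4° = 259.6°.
At 360°/29.530 d per day, 259.6° corresponds to 21.30 days.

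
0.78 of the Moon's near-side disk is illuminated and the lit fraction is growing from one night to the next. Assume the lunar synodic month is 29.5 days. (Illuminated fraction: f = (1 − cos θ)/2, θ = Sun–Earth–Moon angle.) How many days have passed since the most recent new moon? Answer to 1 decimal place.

Invert f = (1 − cos θ)/2 to get cos θ = 1 − 2(0.78) = -0.560, hence θ₀ = arccos -0.560 = 124.1°.
Before full moon the principal value applies: θ = 124.1°.
That fraction of the synodic month is 124.1/360 × 29.5 d ≈ 10.17 d.

10.2 days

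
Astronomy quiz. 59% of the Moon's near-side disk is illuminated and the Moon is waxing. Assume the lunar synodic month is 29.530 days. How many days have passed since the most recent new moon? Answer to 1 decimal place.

8.2 days

Invert f = (1 − cos θ)/2 to get cos θ = 1 − 2(0.59) = -0.180, hence θ₀ = arccos -0.180 = 100.4°.
Before full moon the principal value applies: θ = 100.4°.
That fraction of the synodic month is 100.4/360 × 29.530 d ≈ 8.23 d.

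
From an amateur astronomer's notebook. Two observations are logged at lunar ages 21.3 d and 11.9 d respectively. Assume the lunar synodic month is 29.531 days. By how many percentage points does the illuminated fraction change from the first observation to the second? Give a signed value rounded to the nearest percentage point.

θ₁ = 360° × 21.3/29.531 = 259.7°, f₁ = (1 − cos θ₁)/2 = 0.590.
θ₂ = 360° × 11.9/29.531 = 145.1°, f₂ = (1 − cos θ₂)/2 = 0.910.
Change = f₂ − f₁ = +0.320 → +32 percentage points.

+32 percentage points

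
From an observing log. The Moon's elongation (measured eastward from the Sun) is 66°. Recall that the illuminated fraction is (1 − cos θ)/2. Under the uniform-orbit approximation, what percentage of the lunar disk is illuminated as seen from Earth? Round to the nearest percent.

30%

f = (1 − cos 66°)/2 = (1 − 0.407)/2 ≈ 0.297, i.e. 30%.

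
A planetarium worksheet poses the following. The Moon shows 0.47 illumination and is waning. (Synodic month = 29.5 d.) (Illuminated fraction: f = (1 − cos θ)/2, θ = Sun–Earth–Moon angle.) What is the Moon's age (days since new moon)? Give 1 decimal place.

22.4 days

From f = (1 − cos θ)/2: cos θ = 1 − 2×0.47 = 0.060; arccos → 86.6°.
Since the Moon is past full (waning), take the reflex angle: θ = 360° − 86.6° = 273.4°.
Age = 29.5 × 273.4°/360° ≈ 22.41 days.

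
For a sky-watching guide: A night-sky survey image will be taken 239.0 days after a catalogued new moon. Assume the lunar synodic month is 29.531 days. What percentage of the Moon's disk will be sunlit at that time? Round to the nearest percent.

239.0 d spans 8 complete synodic months (8 × 29.531 = 236.25 d) plus 2.75 d.
Elongation θ = 360° × 2.75/29.531 ≈ 33.5°.
cos 33.5° = 0.833, so f = (1 − 0.833)/2 = 0.083, so 8%.

8%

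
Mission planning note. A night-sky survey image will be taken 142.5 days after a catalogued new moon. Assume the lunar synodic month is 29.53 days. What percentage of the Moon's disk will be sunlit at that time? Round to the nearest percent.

27%

142.5 d spans 4 complete synodic months (4 × 29.53 = 118.12 d) plus 24.38 d.
The Moon has covered 24.38/29.53 of its cycle, so θ ≈ 360° × 24.38/29.53 = 297.2°.
Illuminated fraction = (1 − cos 297.2°)/2 = (1 − 0.457)/2 ≈ 0.271, so 27%.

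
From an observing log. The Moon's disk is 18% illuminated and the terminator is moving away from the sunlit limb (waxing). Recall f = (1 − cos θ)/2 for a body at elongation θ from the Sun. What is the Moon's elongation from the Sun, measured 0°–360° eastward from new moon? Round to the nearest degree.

Invert f = (1 − cos θ)/2 to get cos θ = 1 − 2(0.18) = 0.640, hence θ₀ = arccos 0.640 = 50.2°.
The Moon is waxing (0°–180°), so θ = 50.2° directly.

50°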